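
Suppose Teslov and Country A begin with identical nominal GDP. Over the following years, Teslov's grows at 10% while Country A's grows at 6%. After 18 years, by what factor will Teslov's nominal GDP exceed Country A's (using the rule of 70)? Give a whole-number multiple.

Only the 4-point difference matters.
70/4 ≈ 17.50 years per doubling of the ratio; 18 years gives 1.03 doublings, so ≈ 2×.

≈ 2 times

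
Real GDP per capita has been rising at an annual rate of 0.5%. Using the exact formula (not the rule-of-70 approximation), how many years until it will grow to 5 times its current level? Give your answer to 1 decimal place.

322.7 years

t = ln(5) / ln(1 + 0.005) = 1.6094 / 0.004988 ≈ 322.65.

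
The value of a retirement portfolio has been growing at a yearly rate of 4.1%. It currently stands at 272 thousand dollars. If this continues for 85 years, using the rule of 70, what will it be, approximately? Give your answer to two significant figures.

It doubles every 70/4.1 ≈ 17.07 years, so 85 years is 4.98 doublings.
2^4.98 ≈ 31.56; 272 × 31.56 ≈ 8600 thousand dollars.

8600 thousand dollars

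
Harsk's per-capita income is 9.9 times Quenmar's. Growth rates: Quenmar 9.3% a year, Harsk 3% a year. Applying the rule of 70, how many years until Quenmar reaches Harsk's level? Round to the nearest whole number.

Quenmar gains on Harsk at 9.3% − 3% = 6.3 points a year.
At that relative rate the gap halves every 70/6.3 ≈ 11.11 years.
A 9.9 times gap takes log₂(9.9) ≈ 3.31 halvings to close: 3.31 × 11.11 ≈ 37 years.

roughly 37 years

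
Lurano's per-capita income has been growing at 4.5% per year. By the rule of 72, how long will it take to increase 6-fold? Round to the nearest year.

One doubling takes 72/4.5 = 16.00 years.
6× is log₂ 6 ≈ 2.58 doublings, so ≈ 2.58 × 16.00 = 41 years.

roughly 41 years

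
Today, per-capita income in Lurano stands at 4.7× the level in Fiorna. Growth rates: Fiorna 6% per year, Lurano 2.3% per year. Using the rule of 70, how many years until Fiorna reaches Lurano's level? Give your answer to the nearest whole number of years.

What matters is the difference: 3.7 pp.
Rule of 70 on the gap: the ratio halves every 70/3.7 ≈ 18.92 years.
A 4.7× gap takes log₂(4.7) ≈ 2.23 halvings to close: 2.23 × 18.92 ≈ 42 years.

approximately 42 years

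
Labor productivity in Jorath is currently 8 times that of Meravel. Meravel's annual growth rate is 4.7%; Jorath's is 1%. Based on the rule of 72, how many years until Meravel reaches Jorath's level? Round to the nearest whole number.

What matters is the difference: 3.7 pp.
Rule of 72 on the gap: the ratio halves every 72/3.7 ≈ 19.46 years.
An 8 times gap closes after 3 halvings: 3 × 19.46 ≈ 58 years.

approximately 58 years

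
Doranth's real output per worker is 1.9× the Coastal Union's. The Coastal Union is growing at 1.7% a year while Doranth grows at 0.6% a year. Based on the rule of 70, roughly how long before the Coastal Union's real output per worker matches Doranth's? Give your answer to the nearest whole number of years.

What matters is the difference: 1.1 pp.
Rule of 70 on the gap: the ratio halves every 70/1.1 ≈ 63.64 years.
A 1.9× gap takes log₂(1.9) ≈ 0.93 halvings to close: 0.93 × 63.64 ≈ 59 years.

59 years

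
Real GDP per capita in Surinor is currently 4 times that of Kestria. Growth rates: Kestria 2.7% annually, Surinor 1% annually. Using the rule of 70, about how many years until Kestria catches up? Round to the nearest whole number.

Kestria gains on Surinor at 2.7% − 1% = 1.7 points a year.
At that relative rate the gap halves every 70/1.7 ≈ 41.18 years.
A 4 times gap closes after 2 halvings: 2 × 41.18 ≈ 82 years.

about 82 years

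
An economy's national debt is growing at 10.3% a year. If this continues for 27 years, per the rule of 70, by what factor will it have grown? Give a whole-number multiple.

At 10.3% one doubling takes ≈ 6.80 years; 27 years is 4 of them, so ×16.

≈ 16 times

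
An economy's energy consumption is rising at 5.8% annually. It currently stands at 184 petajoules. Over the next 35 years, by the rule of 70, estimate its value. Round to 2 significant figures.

It doubles every 70/5.8 ≈ 12.07 years, so 35 years is 2.90 doublings.
2^2.90 ≈ 7.46; 184 × 7.46 ≈ 1400 petajoules.

around 1400 petajoules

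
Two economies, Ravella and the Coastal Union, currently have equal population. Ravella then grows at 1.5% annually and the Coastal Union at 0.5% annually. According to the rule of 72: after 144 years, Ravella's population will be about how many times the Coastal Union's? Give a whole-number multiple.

Rate gap = 1.5% − 0.5% = 1 point.
The ratio doubles every 72/1 ≈ 72.00 years.
144/72.00 ≈ 2.00 doublings → ratio ≈ 2^2.00 ≈ 4.

approximately 4 times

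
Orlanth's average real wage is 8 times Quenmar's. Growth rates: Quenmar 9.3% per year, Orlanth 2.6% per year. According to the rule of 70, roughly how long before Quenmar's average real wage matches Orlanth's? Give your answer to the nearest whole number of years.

Quenmar gains on Orlanth at 9.3% − 2.6% = 6.7 points a year.
At that relative rate the gap halves every 70/6.7 ≈ 10.45 years.
An 8 times gap closes after 3 halvings: 3 × 10.45 ≈ 31 years.

31 years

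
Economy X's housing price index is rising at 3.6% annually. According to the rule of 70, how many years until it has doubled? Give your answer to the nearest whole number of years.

about 19 years

70/3.6 ≈ 19.44, so it doubles roughly every 19 years.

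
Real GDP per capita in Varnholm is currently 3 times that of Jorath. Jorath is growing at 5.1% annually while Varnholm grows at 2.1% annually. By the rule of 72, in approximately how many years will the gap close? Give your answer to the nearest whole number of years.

Jorath gains on Varnholm at 5.1% − 2.1% = 3 points a year.
At that relative rate the gap halves every 72/3 ≈ 24.00 years.
A 3 times gap takes log₂(3) ≈ 1.58 halvings to close: 1.58 × 24.00 ≈ 38 years.

about 38 years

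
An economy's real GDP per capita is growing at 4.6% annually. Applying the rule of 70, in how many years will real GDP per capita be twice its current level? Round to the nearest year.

about 15 years

At 4.6%, doubling takes about 70/4.6 = 15.22 years.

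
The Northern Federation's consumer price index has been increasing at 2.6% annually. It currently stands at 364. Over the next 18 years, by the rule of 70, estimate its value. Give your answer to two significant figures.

≈ 580

It doubles every 70/2.6 ≈ 26.92 years, so 18 years is 0.67 doublings.
2^0.67 ≈ 1.59; 364 × 1.59 ≈ 580.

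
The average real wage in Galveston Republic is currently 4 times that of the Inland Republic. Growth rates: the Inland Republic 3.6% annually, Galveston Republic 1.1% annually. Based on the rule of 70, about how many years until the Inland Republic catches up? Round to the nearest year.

around 56 years

the Inland Republic gains on Galveston Republic at 3.6% − 1.1% = 2.5 points a year.
At that relative rate the gap halves every 70/2.5 ≈ 28.00 years.
A 4 times gap closes after 2 halvings: 2 × 28.00 ≈ 56 years.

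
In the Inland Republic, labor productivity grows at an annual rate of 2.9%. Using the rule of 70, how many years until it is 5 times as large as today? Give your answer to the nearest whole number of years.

≈ 56 years

At 2.9% it doubles every 70/2.9 ≈ 24.14 years.
5× is log₂ 5 ≈ 2.32 doublings, so ≈ 2.32 × 24.14 = 56 years.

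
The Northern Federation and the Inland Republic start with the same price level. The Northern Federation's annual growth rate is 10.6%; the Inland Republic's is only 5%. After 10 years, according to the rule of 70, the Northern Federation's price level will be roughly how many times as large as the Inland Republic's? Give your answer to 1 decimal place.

around 1.7 times

the Northern Federation pulls ahead at 5.6 pp per year, so the ratio doubles every 70/5.6 ≈ 12.50 years.
In 10 years that's 0.80 doublings: 2^0.80 ≈ 1.7.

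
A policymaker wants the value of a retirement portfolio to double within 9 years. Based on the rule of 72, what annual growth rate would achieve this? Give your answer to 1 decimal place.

72 / 9 ≈ 8.00, so about 8.0% annually.

≈ 8.0% annually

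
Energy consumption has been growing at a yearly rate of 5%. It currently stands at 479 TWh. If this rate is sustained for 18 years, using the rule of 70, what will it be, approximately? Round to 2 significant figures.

It doubles every 70/5 ≈ 14.00 years, so 18 years is 1.29 doublings.
2^1.29 ≈ 2.45; 479 × 2.45 ≈ 1200 TWh.

approximately 1200 TWh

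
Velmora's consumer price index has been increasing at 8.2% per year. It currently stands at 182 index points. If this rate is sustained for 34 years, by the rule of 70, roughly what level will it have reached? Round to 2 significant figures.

Doubling time ≈ 70/8.2 = 8.54 years.
34 years is 34/8.54 ≈ 3.98 doublings, a factor of 2^3.98 ≈ 15.78.
182 × 15.78 ≈ 2900 index points.

≈ 2900 index points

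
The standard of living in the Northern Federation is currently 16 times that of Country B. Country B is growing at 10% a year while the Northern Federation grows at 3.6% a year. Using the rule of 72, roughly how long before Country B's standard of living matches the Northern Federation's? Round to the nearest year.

≈ 45 years

Country B gains on the Northern Federation at 10% − 3.6% = 6.4 points a year.
At that relative rate the gap halves every 72/6.4 ≈ 11.25 years.
A 16 times gap closes after 4 halvings: 4 × 11.25 ≈ 45 years.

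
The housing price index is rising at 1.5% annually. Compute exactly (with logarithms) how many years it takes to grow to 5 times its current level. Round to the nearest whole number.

t = ln(5) / ln(1 + 0.015) = 1.6094 / 0.014889 ≈ 108.09.
≈ 108 years.

108 years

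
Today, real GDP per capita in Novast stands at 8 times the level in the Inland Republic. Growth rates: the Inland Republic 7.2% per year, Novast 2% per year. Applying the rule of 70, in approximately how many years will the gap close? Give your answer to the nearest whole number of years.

the Inland Republic gains on Novast at 7.2% − 2% = 5.2 points a year.
At that relative rate the gap halves every 70/5.2 ≈ 13.46 years.
An 8 times gap closes after 3 halvings: 3 × 13.46 ≈ 40 years.

40 years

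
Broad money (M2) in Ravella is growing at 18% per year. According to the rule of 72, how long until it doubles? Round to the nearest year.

roughly 4 years

Doubling time ≈ 72 / 18 = 4.00 years.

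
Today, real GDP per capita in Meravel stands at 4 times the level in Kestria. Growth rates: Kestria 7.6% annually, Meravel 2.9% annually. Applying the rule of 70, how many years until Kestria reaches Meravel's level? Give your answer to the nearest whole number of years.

The growth-rate gap is 7.6% − 2.9% = 4.7 percentage points.
So the ratio between them halves every 70/4.7 ≈ 14.89 years.
A 4 times gap closes after 2 halvings: 2 × 14.89 ≈ 30 years.

approximately 30 years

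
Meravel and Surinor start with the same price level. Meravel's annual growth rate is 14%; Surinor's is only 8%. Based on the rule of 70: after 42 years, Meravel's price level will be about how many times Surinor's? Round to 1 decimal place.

Rate gap = 14% − 8% = 6 points.
The ratio doubles every 70/6 ≈ 11.67 years.
42/11.67 ≈ 3.60 doublings → ratio ≈ 2^3.60 ≈ 12.1.

roughly 12.1 times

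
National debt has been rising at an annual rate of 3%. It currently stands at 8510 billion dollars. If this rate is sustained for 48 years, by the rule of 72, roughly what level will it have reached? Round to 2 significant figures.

Doubling time ≈ 72/3 = 24.00 years.
48 years is 48/24.00 ≈ 2.00 doublings, a factor of 2^2.00 ≈ 4.00.
8510 × 4.00 ≈ 34000 billion dollars.

34000 billion dollars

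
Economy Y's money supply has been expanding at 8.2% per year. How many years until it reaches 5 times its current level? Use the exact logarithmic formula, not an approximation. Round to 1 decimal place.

20.4 years

t = ln(5) / ln(1 + 0.082) = 1.6094 / 0.078811 ≈ 20.42.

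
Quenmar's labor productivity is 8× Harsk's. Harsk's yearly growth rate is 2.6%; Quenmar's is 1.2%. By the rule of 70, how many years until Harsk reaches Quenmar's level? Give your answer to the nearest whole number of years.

≈ 150 years

Harsk gains on Quenmar at 2.6% − 1.2% = 1.4 points a year.
At that relative rate the gap halves every 70/1.4 ≈ 50.00 years.
An 8× gap closes after 3 halvings: 3 × 50.00 ≈ 150 years.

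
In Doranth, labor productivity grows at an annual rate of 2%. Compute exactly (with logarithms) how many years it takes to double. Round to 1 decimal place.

35.0 years

t = ln(2) / ln(1 + 0.02) = 0.6931 / 0.019803 ≈ 35.00.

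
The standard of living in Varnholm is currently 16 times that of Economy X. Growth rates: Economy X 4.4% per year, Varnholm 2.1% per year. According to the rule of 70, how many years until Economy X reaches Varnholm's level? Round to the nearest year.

about 122 years

Economy X gains on Varnholm at 4.4% − 2.1% = 2.3 points a year.
At that relative rate the gap halves every 70/2.3 ≈ 30.43 years.
A 16 times gap closes after 4 halvings: 4 × 30.43 ≈ 122 years.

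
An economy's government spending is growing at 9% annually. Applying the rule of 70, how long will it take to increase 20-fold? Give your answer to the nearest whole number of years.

about 34 years

One doubling takes 70/9 = 7.78 years.
Reaching 20× takes log₂(20) ≈ 4.32 doublings.
4.32 × 7.78 ≈ 34 years.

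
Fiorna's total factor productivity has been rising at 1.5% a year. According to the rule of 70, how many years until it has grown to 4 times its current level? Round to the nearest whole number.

around 93 years

One doubling takes 70/1.5 = 46.67 years.
Getting to 4× needs 2 doublings: 2 × 46.67 ≈ 93 years.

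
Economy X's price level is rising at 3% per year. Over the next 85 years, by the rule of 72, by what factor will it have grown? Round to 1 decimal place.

Doubles every ≈ 24.00 years (72/3).
85 years is 3.54 doublings; 2^3.54 ≈ 11.6×.

roughly 11.6 times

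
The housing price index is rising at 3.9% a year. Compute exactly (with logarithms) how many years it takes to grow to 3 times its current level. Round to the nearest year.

t = ln(3) / ln(1 + 0.039) = 1.0986 / 0.038259 ≈ 28.71.
≈ 29 years.

29 years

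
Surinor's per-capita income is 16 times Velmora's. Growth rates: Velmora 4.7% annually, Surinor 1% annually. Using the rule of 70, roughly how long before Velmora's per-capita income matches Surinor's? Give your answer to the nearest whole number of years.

roughly 76 years

What matters is the difference: 3.7 pp.
Rule of 70 on the gap: the ratio halves every 70/3.7 ≈ 18.92 years.
A 16 times gap closes after 4 halvings: 4 × 18.92 ≈ 76 years.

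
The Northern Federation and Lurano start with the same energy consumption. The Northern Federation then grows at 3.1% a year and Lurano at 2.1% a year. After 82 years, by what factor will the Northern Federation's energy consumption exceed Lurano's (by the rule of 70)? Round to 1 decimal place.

the Northern Federation pulls ahead at 1 pp per year, so the ratio doubles every 70/1 ≈ 70.00 years.
In 82 years that's 1.17 doublings: 2^1.17 ≈ 2.3.

around 2.3 times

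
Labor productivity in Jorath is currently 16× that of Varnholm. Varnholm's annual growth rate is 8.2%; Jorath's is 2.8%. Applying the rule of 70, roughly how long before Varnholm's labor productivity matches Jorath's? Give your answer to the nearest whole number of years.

What matters is the difference: 5.4 pp.
Rule of 70 on the gap: the ratio halves every 70/5.4 ≈ 12.96 years.
A 16× gap closes after 4 halvings: 4 × 12.96 ≈ 52 years.

≈ 52 years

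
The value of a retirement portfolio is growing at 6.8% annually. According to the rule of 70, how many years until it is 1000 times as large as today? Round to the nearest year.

At 6.8% it doubles every 70/6.8 ≈ 10.29 years.
1000× is log₂ 1000 ≈ 9.97 doublings, so ≈ 9.97 × 10.29 = 103 years.

roughly 103 years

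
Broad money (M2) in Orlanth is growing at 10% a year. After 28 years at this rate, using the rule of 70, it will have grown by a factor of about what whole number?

16 times

Doubling time ≈ 70/10 = 7.00 years.
28/7.00 ≈ 4 doublings, so about 2^4 = 16×.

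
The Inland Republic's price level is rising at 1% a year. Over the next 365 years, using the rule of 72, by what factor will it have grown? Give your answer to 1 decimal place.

Doubling time ≈ 72/1 = 72.00 years.
365 years / 72.00 ≈ 5.07 doublings → factor 2^5.07 ≈ 33.6.

about 33.6 times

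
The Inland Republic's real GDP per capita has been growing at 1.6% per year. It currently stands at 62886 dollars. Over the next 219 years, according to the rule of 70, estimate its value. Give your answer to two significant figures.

roughly 2000000 dollars

Doubling time ≈ 70/1.6 = 43.75 years.
219 years is 219/43.75 ≈ 5.01 doublings, a factor of 2^5.01 ≈ 32.22.
62886 × 32.22 ≈ 2000000 dollars.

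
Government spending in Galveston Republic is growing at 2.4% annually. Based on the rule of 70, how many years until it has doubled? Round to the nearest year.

approximately 29 years

Doubling time ≈ 70 / 2.4 = 29.17 years.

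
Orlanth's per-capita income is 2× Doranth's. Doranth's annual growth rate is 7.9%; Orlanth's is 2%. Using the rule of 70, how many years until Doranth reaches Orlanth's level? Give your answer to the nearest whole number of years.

What matters is the difference: 5.9 pp.
Rule of 70 on the gap: the ratio halves every 70/5.9 ≈ 11.86 years.
A 2× gap closes after 1 halving: 1 × 11.86 ≈ 12 years.

about 12 years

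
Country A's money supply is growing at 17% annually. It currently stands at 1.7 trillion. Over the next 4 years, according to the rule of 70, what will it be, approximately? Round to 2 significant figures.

approximately 3.3 trillion

It doubles every 70/17 ≈ 4.12 years, so 4 years is 0.97 doublings.
2^0.97 ≈ 1.96; 1.7 × 1.96 ≈ 3.3 trillion.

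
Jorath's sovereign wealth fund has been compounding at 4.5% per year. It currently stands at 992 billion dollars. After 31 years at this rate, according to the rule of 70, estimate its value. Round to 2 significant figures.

Doubling time ≈ 70/4.5 = 15.56 years.
31 years is 31/15.56 ≈ 1.99 doublings, a factor of 2^1.99 ≈ 3.97.
992 × 3.97 ≈ 3900 billion dollars.

around 3900 billion dollars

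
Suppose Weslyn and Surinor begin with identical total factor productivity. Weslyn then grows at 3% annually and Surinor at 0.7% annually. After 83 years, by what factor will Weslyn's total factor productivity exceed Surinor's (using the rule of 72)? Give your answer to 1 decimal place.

≈ 6.3 times

Weslyn pulls ahead at 2.3 pp per year, so the ratio doubles every 72/2.3 ≈ 31.30 years.
In 83 years that's 2.65 doublings: 2^2.65 ≈ 6.3.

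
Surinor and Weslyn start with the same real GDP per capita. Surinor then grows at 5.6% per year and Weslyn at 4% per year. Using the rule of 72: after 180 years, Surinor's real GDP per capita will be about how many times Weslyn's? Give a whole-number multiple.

16 times

Surinor pulls ahead at 1.6 pp per year, so the ratio doubles every 72/1.6 ≈ 45.00 years.
In 180 years that's 4.00 doublings: 2^4.00 ≈ 16.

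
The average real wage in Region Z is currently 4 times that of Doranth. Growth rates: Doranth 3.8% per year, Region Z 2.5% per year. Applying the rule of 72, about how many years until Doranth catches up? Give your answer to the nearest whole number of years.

around 111 years

The growth-rate gap is 3.8% − 2.5% = 1.3 percentage points.
So the ratio between them halves every 72/1.3 ≈ 55.38 years.
A 4 times gap closes after 2 halvings: 2 × 55.38 ≈ 111 years.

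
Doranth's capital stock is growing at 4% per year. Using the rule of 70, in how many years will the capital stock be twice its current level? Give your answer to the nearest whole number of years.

roughly 18 years

Doubling time ≈ 70 / 4 = 17.50 years.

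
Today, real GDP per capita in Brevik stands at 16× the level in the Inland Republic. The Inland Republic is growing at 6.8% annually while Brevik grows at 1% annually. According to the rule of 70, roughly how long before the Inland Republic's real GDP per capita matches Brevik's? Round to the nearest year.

around 48 years

The growth-rate gap is 6.8% − 1% = 5.8 percentage points.
So the ratio between them halves every 70/5.8 ≈ 12.07 years.
A 16× gap closes after 4 halvings: 4 × 12.07 ≈ 48 years.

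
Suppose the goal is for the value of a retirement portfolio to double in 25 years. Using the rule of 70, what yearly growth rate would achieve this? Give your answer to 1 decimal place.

70 / 25 ≈ 2.80, so about 2.8% per year.

about 2.8%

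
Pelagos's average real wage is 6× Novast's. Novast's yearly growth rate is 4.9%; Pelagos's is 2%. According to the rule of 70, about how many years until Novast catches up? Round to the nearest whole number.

The growth-rate gap is 4.9% − 2% = 2.9 percentage points.
So the ratio between them halves every 70/2.9 ≈ 24.14 years.
A 6× gap takes log₂(6) ≈ 2.58 halvings to close: 2.58 × 24.14 ≈ 62 years.

approximately 62 years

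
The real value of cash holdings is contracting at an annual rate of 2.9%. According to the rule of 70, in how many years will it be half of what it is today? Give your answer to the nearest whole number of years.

≈ 24 years

Halving time ≈ 70 / 2.9 = 24.14 → 24 years.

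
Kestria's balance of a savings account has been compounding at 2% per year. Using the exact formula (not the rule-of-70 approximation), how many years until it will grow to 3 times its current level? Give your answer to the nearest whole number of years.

55 years

t = ln(3) / ln(1 + 0.02) = 1.0986 / 0.019803 ≈ 55.48.
≈ 55 years.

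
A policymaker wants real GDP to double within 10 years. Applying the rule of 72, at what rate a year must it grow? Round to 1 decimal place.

72 / 10 ≈ 7.20, so about 7.2% a year.

roughly 7.2%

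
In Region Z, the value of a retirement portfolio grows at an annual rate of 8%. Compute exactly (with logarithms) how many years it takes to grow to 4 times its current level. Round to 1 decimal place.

18.0 years

t = ln(4) / ln(1 + 0.08) = 1.3863 / 0.076961 ≈ 18.01.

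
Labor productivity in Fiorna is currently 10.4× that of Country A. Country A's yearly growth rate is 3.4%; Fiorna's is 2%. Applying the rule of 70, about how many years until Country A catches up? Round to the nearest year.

The growth-rate gap is 3.4% − 2% = 1.4 percentage points.
So the ratio between them halves every 70/1.4 ≈ 50.00 years.
A 10.4× gap takes log₂(10.4) ≈ 3.38 halvings to close: 3.38 × 50.00 ≈ 169 years.

roughly 169 years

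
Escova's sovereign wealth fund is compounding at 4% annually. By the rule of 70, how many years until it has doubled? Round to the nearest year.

approximately 18 years

70/4 ≈ 17.50, so it doubles roughly every 18 years.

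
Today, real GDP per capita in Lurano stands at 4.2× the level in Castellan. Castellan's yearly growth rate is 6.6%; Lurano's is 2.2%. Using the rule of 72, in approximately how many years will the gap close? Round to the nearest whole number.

The growth-rate gap is 6.6% − 2.2% = 4.4 percentage points.
So the ratio between them halves every 72/4.4 ≈ 16.36 years.
A 4.2× gap takes log₂(4.2) ≈ 2.07 halvings to close: 2.07 × 16.36 ≈ 34 years.

roughly 34 years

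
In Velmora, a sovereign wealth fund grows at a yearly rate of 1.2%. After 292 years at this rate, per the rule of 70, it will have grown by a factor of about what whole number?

about 32 times

At 1.2% one doubling takes ≈ 58.33 years; 292 years is 5 of them, so ×32.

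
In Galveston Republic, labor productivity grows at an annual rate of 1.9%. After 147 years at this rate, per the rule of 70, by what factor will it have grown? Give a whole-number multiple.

At 1.9% one doubling takes ≈ 36.84 years; 147 years is 4 of them, so ×16.

≈ 16 times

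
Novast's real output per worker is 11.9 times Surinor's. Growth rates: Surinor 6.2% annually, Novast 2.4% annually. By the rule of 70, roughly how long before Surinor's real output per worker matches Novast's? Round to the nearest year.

≈ 66 years

Surinor gains on Novast at 6.2% − 2.4% = 3.8 points a year.
At that relative rate the gap halves every 70/3.8 ≈ 18.42 years.
An 11.9 times gap takes log₂(11.9) ≈ 3.57 halvings to close: 3.57 × 18.42 ≈ 66 years.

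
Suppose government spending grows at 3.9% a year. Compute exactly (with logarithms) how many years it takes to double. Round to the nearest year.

18 years

t = ln(2) / ln(1 + 0.039) = 0.6931 / 0.038259 ≈ 18.12.
≈ 18 years.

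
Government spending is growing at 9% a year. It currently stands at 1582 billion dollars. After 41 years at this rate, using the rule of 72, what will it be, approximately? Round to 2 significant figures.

around 55000 billion dollars

It doubles every 72/9 ≈ 8.00 years, so 41 years is 5.13 doublings.
2^5.13 ≈ 35.02; 1582 × 35.02 ≈ 55000 billion dollars.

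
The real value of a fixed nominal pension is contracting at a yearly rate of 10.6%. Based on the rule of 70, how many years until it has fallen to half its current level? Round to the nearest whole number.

Halving time ≈ 70 / 10.6 = 6.60 → 7 years.

approximately 7 years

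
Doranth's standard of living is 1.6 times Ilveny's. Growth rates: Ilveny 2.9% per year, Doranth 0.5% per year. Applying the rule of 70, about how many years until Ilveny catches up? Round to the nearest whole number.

≈ 20 years

The growth-rate gap is 2.9% − 0.5% = 2.4 percentage points.
So the ratio between them halves every 70/2.4 ≈ 29.17 years.
A 1.6 times gap takes log₂(1.6) ≈ 0.68 halvings to close: 0.68 × 29.17 ≈ 20 years.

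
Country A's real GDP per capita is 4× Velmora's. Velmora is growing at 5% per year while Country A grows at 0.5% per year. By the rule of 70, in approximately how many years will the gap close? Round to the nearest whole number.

The growth-rate gap is 5% − 0.5% = 4.5 percentage points.
So the ratio between them halves every 70/4.5 ≈ 15.56 years.
A 4× gap closes after 2 halvings: 2 × 15.56 ≈ 31 years.

≈ 31 years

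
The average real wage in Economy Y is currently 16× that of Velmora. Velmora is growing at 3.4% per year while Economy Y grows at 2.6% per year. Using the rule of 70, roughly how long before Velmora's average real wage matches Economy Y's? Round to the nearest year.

≈ 350 years

Velmora gains on Economy Y at 3.4% − 2.6% = 0.8 points a year.
At that relative rate the gap halves every 70/0.8 ≈ 87.50 years.
A 16× gap closes after 4 halvings: 4 × 87.50 ≈ 350 years.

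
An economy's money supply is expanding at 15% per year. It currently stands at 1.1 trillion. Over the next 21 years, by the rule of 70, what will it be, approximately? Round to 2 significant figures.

It doubles every 70/15 ≈ 4.67 years, so 21 years is 4.50 doublings.
2^4.50 ≈ 22.63; 1.1 × 22.63 ≈ 25 trillion.

≈ 25 trillion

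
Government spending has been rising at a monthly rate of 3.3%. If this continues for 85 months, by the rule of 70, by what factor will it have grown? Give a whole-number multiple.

≈ 16 times

At 3.3% one doubling takes ≈ 21.21 months; 85 months is 4 of them, so ×16.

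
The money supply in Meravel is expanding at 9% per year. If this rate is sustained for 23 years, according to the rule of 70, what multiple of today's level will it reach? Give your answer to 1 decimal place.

Doubling time ≈ 70/9 = 7.78 years.
23 years / 7.78 ≈ 2.96 doublings → factor 2^2.96 ≈ 7.8.

approximately 7.8 times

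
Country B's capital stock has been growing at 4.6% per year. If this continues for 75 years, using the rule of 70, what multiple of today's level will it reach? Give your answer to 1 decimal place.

Doubling time ≈ 70/4.6 = 15.22 years.
75 years / 15.22 ≈ 4.93 doublings → factor 2^4.93 ≈ 30.5.

30.5 times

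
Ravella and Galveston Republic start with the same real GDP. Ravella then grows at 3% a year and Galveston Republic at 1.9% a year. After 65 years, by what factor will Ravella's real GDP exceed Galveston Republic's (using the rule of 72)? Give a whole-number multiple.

Rate gap = 3% − 1.9% = 1.1 points.
The ratio doubles every 72/1.1 ≈ 65.45 years.
65/65.45 ≈ 0.99 doublings → ratio ≈ 2^0.99 ≈ 2.

about 2 times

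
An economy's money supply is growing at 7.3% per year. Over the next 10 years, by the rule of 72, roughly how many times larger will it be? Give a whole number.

around 2 times

72/7.3 ≈ 9.86 years per doubling.
10 years fits 1 doubling: 2^1 = 2.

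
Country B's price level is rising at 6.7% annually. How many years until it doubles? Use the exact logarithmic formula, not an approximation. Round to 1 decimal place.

10.7 years

t = ln(2) / ln(1 + 0.067) = 0.6931 / 0.064851 ≈ 10.69.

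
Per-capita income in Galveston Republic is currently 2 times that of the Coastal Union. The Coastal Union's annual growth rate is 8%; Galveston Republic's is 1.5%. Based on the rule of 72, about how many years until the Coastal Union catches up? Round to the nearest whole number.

The growth-rate gap is 8% − 1.5% = 6.5 percentage points.
So the ratio between them halves every 72/6.5 ≈ 11.08 years.
A 2 times gap closes after 1 halving: 1 × 11.08 ≈ 11 years.

≈ 11 years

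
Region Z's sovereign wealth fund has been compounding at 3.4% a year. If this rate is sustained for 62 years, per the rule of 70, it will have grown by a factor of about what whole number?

At 3.4% one doubling takes ≈ 20.59 years; 62 years is 3 of them, so ×8.

approximately 8 times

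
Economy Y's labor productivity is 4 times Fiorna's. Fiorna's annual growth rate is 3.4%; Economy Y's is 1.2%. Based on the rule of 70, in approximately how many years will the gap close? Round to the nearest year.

The growth-rate gap is 3.4% − 1.2% = 2.2 percentage points.
So the ratio between them halves every 70/2.2 ≈ 31.82 years.
A 4 times gap closes after 2 halvings: 2 × 31.82 ≈ 64 years.

≈ 64 years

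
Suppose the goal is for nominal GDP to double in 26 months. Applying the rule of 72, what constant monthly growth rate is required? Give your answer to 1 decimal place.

72 / 26 ≈ 2.77, so about 2.8% per month.

approximately 2.8% per month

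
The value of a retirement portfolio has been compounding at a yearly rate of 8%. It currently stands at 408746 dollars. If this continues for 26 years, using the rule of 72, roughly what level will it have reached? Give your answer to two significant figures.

around 3000000 dollars

Doubling time ≈ 72/8 = 9.00 years.
26 years is 26/9.00 ≈ 2.89 doublings, a factor of 2^2.89 ≈ 7.41.
408746 × 7.41 ≈ 3000000 dollars.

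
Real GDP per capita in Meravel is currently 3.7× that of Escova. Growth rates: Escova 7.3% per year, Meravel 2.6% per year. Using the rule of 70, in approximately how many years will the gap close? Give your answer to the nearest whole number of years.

What matters is the difference: 4.7 pp.
Rule of 70 on the gap: the ratio halves every 70/4.7 ≈ 14.89 years.
A 3.7× gap takes log₂(3.7) ≈ 1.89 halvings to close: 1.89 × 14.89 ≈ 28 years.

approximately 28 years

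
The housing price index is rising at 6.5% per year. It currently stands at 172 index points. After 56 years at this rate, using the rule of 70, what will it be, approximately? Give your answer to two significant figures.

around 6300 index points

It doubles every 70/6.5 ≈ 10.77 years, so 56 years is 5.20 doublings.
2^5.20 ≈ 36.76; 172 × 36.76 ≈ 6300 index points.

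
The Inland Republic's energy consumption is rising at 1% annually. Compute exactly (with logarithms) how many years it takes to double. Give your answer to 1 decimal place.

69.7 years

t = ln(2) / ln(1 + 0.01) = 0.6931 / 0.009950 ≈ 69.66.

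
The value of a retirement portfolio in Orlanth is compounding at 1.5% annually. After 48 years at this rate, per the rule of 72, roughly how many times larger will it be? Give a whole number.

At 1.5% one doubling takes ≈ 48.00 years; 48 years is 1 of them, so ×2.

roughly 2 times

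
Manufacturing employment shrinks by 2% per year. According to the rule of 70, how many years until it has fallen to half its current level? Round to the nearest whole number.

Falling at 2%, it halves about every 70/2 = 35.00 years.

roughly 35 years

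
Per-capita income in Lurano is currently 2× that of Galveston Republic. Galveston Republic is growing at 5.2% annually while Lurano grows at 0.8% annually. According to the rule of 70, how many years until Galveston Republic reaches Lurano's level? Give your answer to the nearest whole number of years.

about 16 years

The growth-rate gap is 5.2% − 0.8% = 4.4 percentage points.
So the ratio between them halves every 70/4.4 ≈ 15.91 years.
A 2× gap closes after 1 halving: 1 × 15.91 ≈ 16 years.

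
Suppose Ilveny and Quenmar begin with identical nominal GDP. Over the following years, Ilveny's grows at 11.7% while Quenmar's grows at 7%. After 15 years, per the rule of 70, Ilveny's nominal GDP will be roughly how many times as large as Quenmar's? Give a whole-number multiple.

Rate gap = 11.7% − 7% = 4.7 points.
The ratio doubles every 70/4.7 ≈ 14.89 years.
15/14.89 ≈ 1.01 doublings → ratio ≈ 2^1.01 ≈ 2.

2 times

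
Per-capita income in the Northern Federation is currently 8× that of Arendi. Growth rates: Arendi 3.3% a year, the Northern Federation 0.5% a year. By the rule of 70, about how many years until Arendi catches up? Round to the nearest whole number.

Arendi gains on the Northern Federation at 3.3% − 0.5% = 2.8 points a year.
At that relative rate the gap halves every 70/2.8 ≈ 25.00 years.
An 8× gap closes after 3 halvings: 3 × 25.00 ≈ 75 years.

around 75 years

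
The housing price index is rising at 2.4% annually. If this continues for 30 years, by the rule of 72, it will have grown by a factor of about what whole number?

roughly 2 times

Doubling time ≈ 72/2.4 = 30.00 years.
30/30.00 ≈ 1 doubling, so about 2^1 = 2×.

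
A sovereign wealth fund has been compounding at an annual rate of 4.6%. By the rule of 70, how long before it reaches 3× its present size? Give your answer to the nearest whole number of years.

about 24 years

Doubling time ≈ 70/4.6 = 15.22 years.
Reaching 3× takes log₂(3) ≈ 1.58 doublings.
1.58 × 15.22 ≈ 24 years.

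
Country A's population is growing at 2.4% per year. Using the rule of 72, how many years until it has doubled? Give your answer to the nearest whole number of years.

30 years

At 2.4%, doubling takes about 72/2.4 = 30.00 years.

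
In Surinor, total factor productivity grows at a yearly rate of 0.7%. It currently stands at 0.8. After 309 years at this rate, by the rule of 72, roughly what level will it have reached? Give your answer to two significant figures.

It doubles every 72/0.7 ≈ 102.86 years, so 309 years is 3.00 doublings.
2^3.00 ≈ 8.00; 0.8 × 8.00 ≈ 6.4.

about 6.4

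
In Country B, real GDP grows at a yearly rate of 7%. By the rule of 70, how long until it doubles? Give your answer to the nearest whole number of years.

approximately 10 years

At 7%, doubling takes about 70/7 = 10.00 years.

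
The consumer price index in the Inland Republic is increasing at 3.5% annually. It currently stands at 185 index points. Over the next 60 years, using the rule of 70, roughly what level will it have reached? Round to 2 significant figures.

1500 index points

Doubling time ≈ 70/3.5 = 20.00 years.
60 years is 60/20.00 ≈ 3.00 doublings, a factor of 2^3.00 ≈ 8.00.
185 × 8.00 ≈ 1500 index points.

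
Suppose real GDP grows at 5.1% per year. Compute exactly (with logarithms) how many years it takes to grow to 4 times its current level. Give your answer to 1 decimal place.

t = ln(4) / ln(1 + 0.051) = 1.3863 / 0.049742 ≈ 27.87.

27.9 years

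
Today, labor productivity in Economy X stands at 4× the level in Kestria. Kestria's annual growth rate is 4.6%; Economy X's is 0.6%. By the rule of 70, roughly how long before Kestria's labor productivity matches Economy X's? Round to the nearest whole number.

roughly 35 years

Kestria gains on Economy X at 4.6% − 0.6% = 4 points a year.
At that relative rate the gap halves every 70/4 ≈ 17.50 years.
A 4× gap closes after 2 halvings: 2 × 17.50 ≈ 35 years.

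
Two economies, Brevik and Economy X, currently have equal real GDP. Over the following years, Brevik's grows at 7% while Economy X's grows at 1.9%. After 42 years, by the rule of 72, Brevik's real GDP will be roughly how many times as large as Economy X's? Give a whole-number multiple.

about 8 times

Brevik pulls ahead at 5.1 pp per year, so the ratio doubles every 72/5.1 ≈ 14.12 years.
In 42 years that's 2.97 doublings: 2^2.97 ≈ 8.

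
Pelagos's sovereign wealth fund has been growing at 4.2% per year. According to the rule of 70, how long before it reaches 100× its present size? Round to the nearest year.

around 111 years

Doubling time ≈ 70/4.2 = 16.67 years.
100× is log₂ 100 ≈ 6.64 doublings, so ≈ 6.64 × 16.67 = 111 years.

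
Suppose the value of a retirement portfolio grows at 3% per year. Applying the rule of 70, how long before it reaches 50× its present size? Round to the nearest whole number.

One doubling takes 70/3 = 23.33 years.
50× is log₂ 50 ≈ 5.64 doublings, so ≈ 5.64 × 23.33 = 132 years.

approximately 132 years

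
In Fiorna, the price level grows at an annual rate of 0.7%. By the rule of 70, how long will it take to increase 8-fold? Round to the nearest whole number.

approximately 300 years

Doubling time ≈ 70/0.7 = 100.00 years.
Getting to 8× needs 3 doublings: 3 × 100.00 ≈ 300 years.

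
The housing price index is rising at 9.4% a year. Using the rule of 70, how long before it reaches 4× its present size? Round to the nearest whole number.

Doubling time ≈ 70/9.4 = 7.45 years.
4 = 2^2, so 2 doublings → 15 years.

around 15 years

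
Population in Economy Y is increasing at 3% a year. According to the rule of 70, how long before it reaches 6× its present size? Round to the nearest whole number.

approximately 60 years

At 3% it doubles every 70/3 ≈ 23.33 years.
6× is log₂ 6 ≈ 2.58 doublings, so ≈ 2.58 × 23.33 = 60 years.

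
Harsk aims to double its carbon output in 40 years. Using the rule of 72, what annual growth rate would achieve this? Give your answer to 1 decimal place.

72 / 40 ≈ 1.80, so about 1.8% a year.

roughly 1.8% a year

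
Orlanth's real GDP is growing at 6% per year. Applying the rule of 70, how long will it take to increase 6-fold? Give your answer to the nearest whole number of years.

≈ 30 years

One doubling takes 70/6 = 11.67 years.
Reaching 6× takes log₂(6) ≈ 2.58 doublings.
2.58 × 11.67 ≈ 30 years.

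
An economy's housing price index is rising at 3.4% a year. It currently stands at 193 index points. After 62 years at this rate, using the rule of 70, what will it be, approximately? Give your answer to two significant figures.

≈ 1600 index points

Doubling time ≈ 70/3.4 = 20.59 years.
62 years is 62/20.59 ≈ 3.01 doublings, a factor of 2^3.01 ≈ 8.06.
193 × 8.06 ≈ 1600 index points.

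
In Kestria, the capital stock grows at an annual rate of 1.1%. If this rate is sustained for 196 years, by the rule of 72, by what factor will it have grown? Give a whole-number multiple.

Doubling time ≈ 72/1.1 = 65.45 years.
196/65.45 ≈ 3 doublings, so about 2^3 = 8×.

about 8 times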